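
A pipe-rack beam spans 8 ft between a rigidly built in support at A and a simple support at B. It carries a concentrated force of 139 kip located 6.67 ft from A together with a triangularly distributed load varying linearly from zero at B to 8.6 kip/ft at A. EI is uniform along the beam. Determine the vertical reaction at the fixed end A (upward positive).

Release the roller at B. Primary structure: cantilever fixed at A.
Free-end deflection of the primary structure under the applied loading (downward +):
  point load 139 at a = 6.67: Pa²(3L − a)/(6EI) = 17861/EI
  triangular load, peak 8.6 at the fixed end: w₀L⁴/(30EI) = 1174/EI
  δ_0 = 19036/EI
Tip deflection under a unit load at B: L³/(3EI) = 170.7/EI.
The prop prevents deflection at B: R_B = δ_0/δ_{BB} = 19036/170.7 = 111.5 kip.
Vertical equilibrium: R_A = ΣP − R_B = 173.4 − 111.5 = 61.86 kip.

R_A = 61.86 kip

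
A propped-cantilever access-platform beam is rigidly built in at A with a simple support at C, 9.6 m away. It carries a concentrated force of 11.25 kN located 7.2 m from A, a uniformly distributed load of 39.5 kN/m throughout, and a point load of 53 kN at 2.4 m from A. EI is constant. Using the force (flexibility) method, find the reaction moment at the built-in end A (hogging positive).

M_A = 551.2 kN·m

Release the roller at C. Primary structure: cantilever fixed at A.
Downward deflection at the released point C due to the loads:
  point load 11.25 at a = 7.2: Pa²(3L − a)/(6EI) = 2100/EI
  UDL 39.5: wL⁴/(8EI) = 41936/EI
  point load 53 at a = 2.4: Pa²(3L − a)/(6EI) = 1343/EI
  δ_0 = 45379/EI
Flexibility coefficient — unit upward force at C: δ_{CC} = L³/(3EI) = 294.9/EI.
The prop prevents deflection at C: R_C = δ_0/δ_{CC} = 45379/294.9 = 153.9 kN.
Moment equilibrium about A: M_A = Σ(load moments about A) − R_C·L = 2028 − 153.9×9.6 = 551.2 kN·m.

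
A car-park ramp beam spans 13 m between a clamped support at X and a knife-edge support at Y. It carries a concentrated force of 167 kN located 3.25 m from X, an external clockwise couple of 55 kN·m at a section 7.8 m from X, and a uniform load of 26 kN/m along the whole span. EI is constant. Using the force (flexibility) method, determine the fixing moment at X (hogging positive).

M_X = 891.1 kN·m

Release the roller at Y. Primary structure: cantilever fixed at X.
Deflection at Y on the released cantilever, summing each load's contribution:
  point load 167 at a = 3.25: Pa²(3L − a)/(6EI) = 10510/EI
  clockwise couple 55 at a = 7.8: M₀a(2L − a)/(2EI) = 3904/EI
  UDL 26: wL⁴/(8EI) = 92823/EI
  δ_0 = 107237/EI
Flexibility coefficient — unit upward force at Y: δ_{YY} = L³/(3EI) = 732.3/EI.
The prop prevents deflection at Y: R_Y = δ_0/δ_{YY} = 107237/732.3 = 146.4 kN.
Moment equilibrium about X: M_X = Σ(load moments about X) − R_Y·L = 2795 − 146.4×13 = 891.1 kN·m.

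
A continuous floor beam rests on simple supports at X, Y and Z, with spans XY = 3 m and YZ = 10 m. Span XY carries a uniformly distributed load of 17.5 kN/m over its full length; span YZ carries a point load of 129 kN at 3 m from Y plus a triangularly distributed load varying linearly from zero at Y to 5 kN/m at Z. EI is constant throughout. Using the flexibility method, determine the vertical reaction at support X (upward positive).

R_X = -41.79 kN

Take M_Y as the redundant. Released structure: two simple spans XY and YZ with a hinge at Y.
End slopes at the hinge Y, treating each span as simply supported:
  span XY: UDL 17.5: wL³/(24EI) = 19.69/EI
  span YZ: point load 129 at a = 3: Pab(L + b)/(6LEI) = 767.5/EI
  span YZ: triangular load, peak 5: 7w₀L³/(360EI) = 97.22/EI
  relative rotation θ_0 = (19.69 + 864.8)/EI = 884.5/EI
A unit hogging moment at Y produces rotation L₁/(3EI) + L₂/(3EI) = 4.333/EI.
Compatibility: M_Y·(L₁+L₂)/(3EI) = θ_0, giving M_Y = 204.1 kN·m (hogging).
Span XY, ΣM about X with M_Y applied at Y: R_Y^{XY}·3 = 78.75 + 204.1, so R_Y^{XY} = 94.29 kN and R_X = 52.5 − 94.29 = -41.79 kN.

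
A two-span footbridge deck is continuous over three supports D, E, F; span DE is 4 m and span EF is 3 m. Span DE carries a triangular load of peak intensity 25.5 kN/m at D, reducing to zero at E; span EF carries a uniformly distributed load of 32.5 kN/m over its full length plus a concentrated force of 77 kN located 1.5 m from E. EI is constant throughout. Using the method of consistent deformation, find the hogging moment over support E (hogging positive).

M_E = 47.83 kN·m

Take M_E as the redundant. Released structure: two simple spans DE and EF with a hinge at E.
Rotations at E on the released spans (each span's end-slope, ×1/EI):
  span DE: triangular load, peak 25.5: 7w₀L³/(360EI) = 31.73/EI
  span EF: UDL 32.5: wL³/(24EI) = 36.56/EI
  span EF: point load 77 at a = 1.5: Pab(L + b)/(6LEI) = 43.31/EI
  relative rotation θ_0 = (31.73 + 79.88)/EI = 111.6/EI
A unit hogging moment at E produces rotation L₁/(3EI) + L₂/(3EI) = 2.333/EI.
Slope continuity at E: θ_0 = M_E·2.333/EI, so M_E = 111.6/2.333 = 47.83 kN·m (hogging).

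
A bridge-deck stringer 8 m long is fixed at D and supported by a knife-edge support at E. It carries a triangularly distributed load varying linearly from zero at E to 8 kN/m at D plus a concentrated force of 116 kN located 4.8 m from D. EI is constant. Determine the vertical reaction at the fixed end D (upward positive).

R_D = 91.49 kN

Take the reaction at E as the redundant and release it; the primary structure is a cantilever fixed at D.
Downward deflection at the released point E due to the loads:
  triangular load, peak 8 at the fixed end: w₀L⁴/(30EI) = 1092/EI
  point load 116 at a = 4.8: Pa²(3L − a)/(6EI) = 8552/EI
  δ_0 = 9645/EI
Flexibility coefficient — unit upward force at E: δ_{EE} = L³/(3EI) = 170.7/EI.
Compatibility at E: δ_0 − R_E·δ_{EE} = 0, so R_E = 9645/170.7 = 56.51 kN.
Vertical equilibrium: R_D = ΣP − R_E = 148 − 56.51 = 91.49 kN.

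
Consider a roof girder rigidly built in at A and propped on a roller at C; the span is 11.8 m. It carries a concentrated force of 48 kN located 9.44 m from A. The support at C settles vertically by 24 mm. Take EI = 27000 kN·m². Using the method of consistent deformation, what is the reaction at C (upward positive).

Choose R_C as the redundant. The primary structure is the cantilever fixed at A.
Downward deflection at the released point C due to the loads:
  point load 48 at a = 9.44: Pa²(3L − a)/(6EI) = 18507/EI
Tip deflection under a unit load at C: L³/(3EI) = 547.7/EI.
With EI = 27000 kN·m²: δ_0 = 0.68545 m and δ_{CC} = 0.020284 m/kN.
Compatibility — the beam at C must follow the support down by 0.024 m: δ_0 − R_C·δ_{CC} = 0.024, so R_C = (0.68545 − 0.024)/0.020284 = 32.61 kN.

R_C = 32.61 kN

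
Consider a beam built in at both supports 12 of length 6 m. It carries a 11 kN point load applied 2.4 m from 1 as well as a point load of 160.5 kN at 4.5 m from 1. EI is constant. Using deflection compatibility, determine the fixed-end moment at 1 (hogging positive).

Take the two fixed-end moments M_1, M_2 as redundants; the released structure is the simple span 12.
End rotations of the released simple span under the applied load (×1/EI):
  at 1: point load 11 at a = 2.4: Pab(L + b)/(6LEI) = 25.34/EI
  at 2: point load 11 at a = 2.4: Pab(L + a)/(6LEI) = 22.18/EI
  at 1: point load 160.5 at a = 4.5: Pab(L + b)/(6LEI) = 225.7/EI
  at 2: point load 160.5 at a = 4.5: Pab(L + a)/(6LEI) = 316/EI
  θ_10 = 251/EI,  θ_20 = 338.2/EI
Flexibility coefficients: a unit moment at one end gives L/(3EI) there and L/(6EI) at the far end, so f₁₁ = f₂₂ = 2/EI and f₁₂ = f₂₁ = 1/EI.
Compatibility — zero rotation at each built-in end:
  2 M_1 + 1 M_2 = 251
  1 M_1 + 2 M_2 = 338.2
Solving the pair gives M_1 = 54.64 kN·m and M_2 = 141.8 kN·m (hogging).

M_1 = 54.64 kN·m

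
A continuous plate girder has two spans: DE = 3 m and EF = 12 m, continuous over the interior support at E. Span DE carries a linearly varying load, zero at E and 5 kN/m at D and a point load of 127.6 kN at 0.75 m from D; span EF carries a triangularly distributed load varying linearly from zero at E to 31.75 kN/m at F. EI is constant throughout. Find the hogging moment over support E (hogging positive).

M_E = 222.9 kN·m

Release continuity at E by inserting a hinge; the redundant is the internal moment M_E. The primary structure is two simply-supported spans DE and EF.
Discontinuity in slope at E on the released structure — sum the simple-span end rotations:
  span DE: triangular load, peak 5: 7w₀L³/(360EI) = 2.625/EI
  span DE: point load 127.6 at a = 0.75: Pab(L + a)/(6LEI) = 44.86/EI
  span EF: triangular load, peak 31.75: 7w₀L³/(360EI) = 1067/EI
  relative rotation θ_0 = (47.48 + 1067)/EI = 1114/EI
A unit hogging moment at E produces rotation L₁/(3EI) + L₂/(3EI) = 5/EI.
Compatibility: M_E·(L₁+L₂)/(3EI) = θ_0, giving M_E = 222.9 kN·m (hogging).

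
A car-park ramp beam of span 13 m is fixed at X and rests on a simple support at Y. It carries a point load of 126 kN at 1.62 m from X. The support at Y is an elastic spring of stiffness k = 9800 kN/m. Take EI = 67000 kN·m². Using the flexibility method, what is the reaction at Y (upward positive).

R_Y = 2.787 kN

Release the roller at Y. Primary structure: cantilever fixed at X.
Free-end deflection of the primary structure under the applied loading (downward +):
  point load 126 at a = 1.62: Pa²(3L − a)/(6EI) = 2060/EI
Flexibility coefficient — unit upward force at Y: δ_{YY} = L³/(3EI) = 732.3/EI.
With EI = 67000 kN·m²: δ_0 = 0.030748 m and δ_{YY} = 0.01093 m/kN.
Compatibility — the spring shortens by R_Y/k under the reaction it provides: δ_0 − R_Y·δ_{YY} = R_Y/k. With 1/k = 0.000102 m/kN, R_Y = δ_0 / (δ_{YY} + 1/k) = 0.030748 / (0.01093 + 0.000102) = 2.787 kN.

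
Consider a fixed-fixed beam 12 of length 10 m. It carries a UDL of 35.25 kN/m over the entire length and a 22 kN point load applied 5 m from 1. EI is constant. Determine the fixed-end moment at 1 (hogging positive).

M_1 = 321.2 kN·m

Take the two fixed-end moments M_1, M_2 as redundants; the released structure is the simple span 12.
Simple-span end rotations at 1 and 2 under the given loads:
  at 1: UDL 35.25: wL³/(24EI) = 1469/EI
  at 2: UDL 35.25: wL³/(24EI) = 1469/EI
  at 1: point load 22 at a = 5: Pab(L + b)/(6LEI) = 137.5/EI
  at 2: point load 22 at a = 5: Pab(L + a)/(6LEI) = 137.5/EI
  θ_10 = 1606/EI,  θ_20 = 1606/EI
Flexibility coefficients: a unit moment at one end gives L/(3EI) there and L/(6EI) at the far end, so f₁₁ = f₂₂ = 3.333/EI and f₁₂ = f₂₁ = 1.667/EI.
Compatibility — zero rotation at each built-in end:
  3.333 M_1 + 1.667 M_2 = 1606
  1.667 M_1 + 3.333 M_2 = 1606
Solving the pair gives M_1 = 321.2 kN·m and M_2 = 321.2 kN·m (hogging).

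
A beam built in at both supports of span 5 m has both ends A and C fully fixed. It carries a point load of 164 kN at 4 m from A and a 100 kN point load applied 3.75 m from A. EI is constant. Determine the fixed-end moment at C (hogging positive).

M_C = 175.3 kN·m

Release both end moments; the primary structure is a simply-supported span AC with redundants M_A and M_C.
End rotations of the released simple span under the applied load (×1/EI):
  at A: point load 164 at a = 4: Pab(L + b)/(6LEI) = 131.2/EI
  at C: point load 164 at a = 4: Pab(L + a)/(6LEI) = 196.8/EI
  at A: point load 100 at a = 3.75: Pab(L + b)/(6LEI) = 97.66/EI
  at C: point load 100 at a = 3.75: Pab(L + a)/(6LEI) = 136.7/EI
  θ_A0 = 228.9/EI,  θ_C0 = 333.5/EI
Flexibility coefficients: a unit moment at one end gives L/(3EI) there and L/(6EI) at the far end, so f₁₁ = f₂₂ = 1.667/EI and f₁₂ = f₂₁ = 0.8333/EI.
Compatibility — zero rotation at each built-in end:
  1.667 M_A + 0.8333 M_C = 228.9
  0.8333 M_A + 1.667 M_C = 333.5
Solving the pair gives M_A = 49.68 kN·m and M_C = 175.3 kN·m (hogging).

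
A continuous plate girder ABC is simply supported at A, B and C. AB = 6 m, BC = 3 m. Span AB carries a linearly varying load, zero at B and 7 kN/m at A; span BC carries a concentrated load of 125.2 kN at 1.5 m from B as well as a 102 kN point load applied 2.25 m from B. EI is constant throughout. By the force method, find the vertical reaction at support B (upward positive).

R_B = 117.7 kN

Release continuity at B by inserting a hinge; the redundant is the internal moment M_B. The primary structure is two simply-supported spans AB and BC.
End slopes at the hinge B, treating each span as simply supported:
  span AB: triangular load, peak 7: 7w₀L³/(360EI) = 29.4/EI
  span BC: point load 125.2 at a = 1.5: Pab(L + b)/(6LEI) = 70.42/EI
  span BC: point load 102 at a = 2.25: Pab(L + b)/(6LEI) = 35.86/EI
  relative rotation θ_0 = (29.4 + 106.3)/EI = 135.7/EI
A unit hogging moment at B produces rotation L₁/(3EI) + L₂/(3EI) = 3/EI.
Slope continuity at B: θ_0 = M_B·3/EI, so M_B = 135.7/3 = 45.23 kN·m (hogging).
Span AB, ΣM about A with M_B applied at B: R_B^{AB}·6 = 42 + 45.23, so R_B^{AB} = 14.54 kN and R_A = 21 − 14.54 = 6.462 kN.
Span BC, ΣM about C: R_B^{BC}·3 = 264.3 + 45.23, so R_B^{BC} = 103.2 kN and R_C = 227.2 − 103.2 = 124 kN.
R_B = 14.54 + 103.2 = 117.7 kN.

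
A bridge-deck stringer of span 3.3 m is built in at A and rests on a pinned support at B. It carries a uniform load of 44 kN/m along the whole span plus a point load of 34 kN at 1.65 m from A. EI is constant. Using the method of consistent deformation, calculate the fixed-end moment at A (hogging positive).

Release the roller at B. Primary structure: cantilever fixed at A.
Free-end deflection of the primary structure under the applied loading (downward +):
  UDL 44: wL⁴/(8EI) = 652.3/EI
  point load 34 at a = 1.65: Pa²(3L − a)/(6EI) = 127.3/EI
  δ_0 = 779.5/EI
Tip deflection under a unit load at B: L³/(3EI) = 11.98/EI.
The prop prevents deflection at B: R_B = δ_0/δ_{BB} = 779.5/11.98 = 65.08 kN.
Moment equilibrium about A: M_A = Σ(load moments about A) − R_B·L = 295.7 − 65.08×3.3 = 80.93 kN·m.

M_A = 80.93 kN·m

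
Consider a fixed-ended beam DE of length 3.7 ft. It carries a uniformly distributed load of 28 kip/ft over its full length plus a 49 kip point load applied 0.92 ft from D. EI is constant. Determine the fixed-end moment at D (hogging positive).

M_D = 57.39 kip·ft

Take the two fixed-end moments M_D, M_E as redundants; the released structure is the simple span DE.
On the primary (simply-supported) span, the end slopes from the loading are:
  at D: UDL 28: wL³/(24EI) = 59.1/EI
  at E: UDL 28: wL³/(24EI) = 59.1/EI
  at D: point load 49 at a = 0.92: Pab(L + b)/(6LEI) = 36.58/EI
  at E: point load 49 at a = 0.92: Pab(L + a)/(6LEI) = 26.08/EI
  θ_D0 = 95.68/EI,  θ_E0 = 85.18/EI
Flexibility coefficients: a unit moment at one end gives L/(3EI) there and L/(6EI) at the far end, so f₁₁ = f₂₂ = 1.233/EI and f₁₂ = f₂₁ = 0.6167/EI.
Compatibility — zero rotation at each built-in end:
  1.233 M_D + 0.6167 M_E = 95.68
  0.6167 M_D + 1.233 M_E = 85.18
Solving the pair gives M_D = 57.39 kip·ft and M_E = 40.37 kip·ft (hogging).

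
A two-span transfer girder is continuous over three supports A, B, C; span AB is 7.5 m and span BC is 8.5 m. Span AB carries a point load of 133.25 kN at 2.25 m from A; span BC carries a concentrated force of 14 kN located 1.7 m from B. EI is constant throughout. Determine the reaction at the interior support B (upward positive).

Release continuity at B by inserting a hinge; the redundant is the internal moment M_B. The primary structure is two simply-supported spans AB and BC.
End slopes at the hinge B, treating each span as simply supported:
  span AB: point load 133.25 at a = 2.25: Pab(L + a)/(6LEI) = 341/EI
  span BC: point load 14 at a = 1.7: Pab(L + b)/(6LEI) = 48.55/EI
  relative rotation θ_0 = (341 + 48.55)/EI = 389.6/EI
A unit hogging moment at B produces rotation L₁/(3EI) + L₂/(3EI) = 5.333/EI.
Compatibility: M_B·(L₁+L₂)/(3EI) = θ_0, giving M_B = 73.05 kN·m (hogging).
Span AB, ΣM about A with M_B applied at B: R_B^{AB}·7.5 = 299.8 + 73.05, so R_B^{AB} = 49.71 kN and R_A = 133.2 − 49.71 = 83.54 kN.
Span BC, ΣM about C: R_B^{BC}·8.5 = 95.2 + 73.05, so R_B^{BC} = 19.79 kN and R_C = 14 − 19.79 = -5.794 kN.
R_B = 49.71 + 19.79 = 69.51 kN.

R_B = 69.51 kN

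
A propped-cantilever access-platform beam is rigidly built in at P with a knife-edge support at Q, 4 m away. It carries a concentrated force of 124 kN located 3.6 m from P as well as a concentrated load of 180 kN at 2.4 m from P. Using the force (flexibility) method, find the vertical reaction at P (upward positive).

R_P = 120.8 kN

Release the roller at Q. Primary structure: cantilever fixed at P.
Primary-structure tip deflection at Q by superposition:
  point load 124 at a = 3.6: Pa²(3L − a)/(6EI) = 2250/EI
  point load 180 at a = 2.4: Pa²(3L − a)/(6EI) = 1659/EI
  δ_0 = 3909/EI
Flexibility coefficient — unit upward force at Q: δ_{QQ} = L³/(3EI) = 21.33/EI.
The prop prevents deflection at Q: R_Q = δ_0/δ_{QQ} = 3909/21.33 = 183.2 kN.
Vertical equilibrium: R_P = ΣP − R_Q = 304 − 183.2 = 120.8 kN.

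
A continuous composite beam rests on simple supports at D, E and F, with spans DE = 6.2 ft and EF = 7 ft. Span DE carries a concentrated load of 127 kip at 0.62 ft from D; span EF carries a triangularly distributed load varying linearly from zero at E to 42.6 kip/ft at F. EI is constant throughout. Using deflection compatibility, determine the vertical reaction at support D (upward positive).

Insert a hinge at E; M_E is the redundant, and each span becomes simply supported.
End slopes at the hinge E, treating each span as simply supported:
  span DE: point load 127 at a = 0.62: Pab(L + a)/(6LEI) = 80.55/EI
  span EF: triangular load, peak 42.6: 7w₀L³/(360EI) = 284.1/EI
  relative rotation θ_0 = (80.55 + 284.1)/EI = 364.7/EI
A unit hogging moment at E produces rotation L₁/(3EI) + L₂/(3EI) = 4.4/EI.
Compatibility: M_E·(L₁+L₂)/(3EI) = θ_0, giving M_E = 82.88 kip·ft (hogging).
Span DE, ΣM about D with M_E applied at E: R_E^{DE}·6.2 = 78.74 + 82.88, so R_E^{DE} = 26.07 kip and R_D = 127 − 26.07 = 100.9 kip.

R_D = 100.9 kip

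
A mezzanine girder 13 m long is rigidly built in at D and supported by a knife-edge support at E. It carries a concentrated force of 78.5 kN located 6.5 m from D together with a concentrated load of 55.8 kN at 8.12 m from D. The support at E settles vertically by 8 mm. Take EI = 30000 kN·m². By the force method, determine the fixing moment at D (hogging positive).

Release the roller at E. Primary structure: cantilever fixed at D.
Downward deflection at the released point E due to the loads:
  point load 78.5 at a = 6.5: Pa²(3L − a)/(6EI) = 17965/EI
  point load 55.8 at a = 8.12: Pa²(3L − a)/(6EI) = 18935/EI
  δ_0 = 36900/EI
Tip deflection under a unit load at E: L³/(3EI) = 732.3/EI.
With EI = 30000 kN·m²: δ_0 = 1.23 m and δ_{EE} = 0.024411 m/kN.
Compatibility — the beam at E must follow the support down by 0.008 m: δ_0 − R_E·δ_{EE} = 0.008, so R_E = (1.23 − 0.008)/0.024411 = 50.06 kN.
Moment equilibrium about D: M_D = Σ(load moments about D) − R_E·L = 963.3 − 50.06×13 = 312.6 kN·m.

M_D = 312.6 kN·m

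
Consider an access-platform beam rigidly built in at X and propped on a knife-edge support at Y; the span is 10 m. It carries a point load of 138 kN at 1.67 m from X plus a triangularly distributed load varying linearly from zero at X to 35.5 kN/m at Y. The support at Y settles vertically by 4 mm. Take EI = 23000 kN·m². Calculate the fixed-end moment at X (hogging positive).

M_X = 385.8 kN·m

Release the roller at Y. Primary structure: cantilever fixed at X.
Downward deflection at the released point Y due to the loads:
  point load 138 at a = 1.67: Pa²(3L − a)/(6EI) = 1817/EI
  triangular load, peak 35.5 at the free end: 11w₀L⁴/(120EI) = 32542/EI
  δ_0 = 34359/EI
Tip deflection under a unit load at Y: L³/(3EI) = 333.3/EI.
With EI = 23000 kN·m²: δ_0 = 1.4939 m and δ_{YY} = 0.014493 m/kN.
Compatibility — the beam at Y must follow the support down by 0.004 m: δ_0 − R_Y·δ_{YY} = 0.004, so R_Y = (1.4939 − 0.004)/0.014493 = 102.8 kN.
Moment equilibrium about X: M_X = Σ(load moments about X) − R_Y·L = 1414 − 102.8×10 = 385.8 kN·m.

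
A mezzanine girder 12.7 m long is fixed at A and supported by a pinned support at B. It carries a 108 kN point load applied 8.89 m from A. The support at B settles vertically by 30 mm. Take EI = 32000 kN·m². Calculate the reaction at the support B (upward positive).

Remove the prop at B; the released (primary) structure is a cantilever built in at A.
Downward deflection at the released point B due to the loads:
  point load 108 at a = 8.89: Pa²(3L − a)/(6EI) = 41553/EI
Tip deflection under a unit load at B: L³/(3EI) = 682.8/EI.
With EI = 32000 kN·m²: δ_0 = 1.2985 m and δ_{BB} = 0.021337 m/kN.
Compatibility — the beam at B must follow the support down by 0.03 m: δ_0 − R_B·δ_{BB} = 0.03, so R_B = (1.2985 − 0.03)/0.021337 = 59.45 kN.

R_B = 59.45 kN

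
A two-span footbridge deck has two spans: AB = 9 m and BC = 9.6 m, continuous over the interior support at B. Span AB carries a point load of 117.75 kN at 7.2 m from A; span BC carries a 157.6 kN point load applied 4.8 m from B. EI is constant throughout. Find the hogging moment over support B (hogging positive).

Take M_B as the redundant. Released structure: two simple spans AB and BC with a hinge at B.
Discontinuity in slope at B on the released structure — sum the simple-span end rotations:
  span AB: point load 117.75 at a = 7.2: Pab(L + a)/(6LEI) = 457.8/EI
  span BC: point load 157.6 at a = 4.8: Pab(L + b)/(6LEI) = 907.8/EI
  relative rotation θ_0 = (457.8 + 907.8)/EI = 1366/EI
A unit hogging moment at B produces rotation L₁/(3EI) + L₂/(3EI) = 6.2/EI.
Slope continuity at B: θ_0 = M_B·6.2/EI, so M_B = 1366/6.2 = 220.3 kN·m (hogging).

M_B = 220.3 kN·m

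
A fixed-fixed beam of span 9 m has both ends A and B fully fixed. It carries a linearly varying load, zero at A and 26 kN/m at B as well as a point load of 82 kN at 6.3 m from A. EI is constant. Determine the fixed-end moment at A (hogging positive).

M_A = 116.7 kN·m

Take the two fixed-end moments M_A, M_B as redundants; the released structure is the simple span AB.
On the primary (simply-supported) span, the end slopes from the loading are:
  at A: triangular load, peak 26: 7w₀L³/(360EI) = 368.6/EI
  at B: triangular load, peak 26: w₀L³/(45EI) = 421.2/EI
  at A: point load 82 at a = 6.3: Pab(L + b)/(6LEI) = 302.2/EI
  at B: point load 82 at a = 6.3: Pab(L + a)/(6LEI) = 395.2/EI
  θ_A0 = 670.8/EI,  θ_B0 = 816.4/EI
Flexibility coefficients: a unit moment at one end gives L/(3EI) there and L/(6EI) at the far end, so f₁₁ = f₂₂ = 3/EI and f₁₂ = f₂₁ = 1.5/EI.
Compatibility — zero rotation at each built-in end:
  3 M_A + 1.5 M_B = 670.8
  1.5 M_A + 3 M_B = 816.4
Solving the pair gives M_A = 116.7 kN·m and M_B = 213.8 kN·m (hogging).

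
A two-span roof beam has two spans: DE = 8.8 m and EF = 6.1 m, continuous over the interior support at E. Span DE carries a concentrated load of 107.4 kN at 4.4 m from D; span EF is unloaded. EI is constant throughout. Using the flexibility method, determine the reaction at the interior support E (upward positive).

R_E = 82.75 kN

Release continuity at E by inserting a hinge; the redundant is the internal moment M_E. The primary structure is two simply-supported spans DE and EF.
End slopes at the hinge E, treating each span as simply supported:
  span DE: point load 107.4 at a = 4.4: Pab(L + a)/(6LEI) = 519.8/EI
  relative rotation θ_0 = (519.8 + 0)/EI = 519.8/EI
A unit hogging moment at E produces rotation L₁/(3EI) + L₂/(3EI) = 4.967/EI.
Compatibility: M_E·(L₁+L₂)/(3EI) = θ_0, giving M_E = 104.7 kN·m (hogging).
Span DE, ΣM about D with M_E applied at E: R_E^{DE}·8.8 = 472.6 + 104.7, so R_E^{DE} = 65.59 kN and R_D = 107.4 − 65.59 = 41.81 kN.
Span EF, ΣM about F: R_E^{EF}·6.1 = 0 + 104.7, so R_E^{EF} = 17.16 kN and R_F = 0 − 17.16 = -17.16 kN.
R_E = 65.59 + 17.16 = 82.75 kN.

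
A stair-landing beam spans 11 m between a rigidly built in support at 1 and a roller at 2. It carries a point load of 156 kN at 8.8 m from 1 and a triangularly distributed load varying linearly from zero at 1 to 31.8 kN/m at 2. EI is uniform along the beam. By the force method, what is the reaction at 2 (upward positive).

Remove the prop at 2; the released (primary) structure is a cantilever built in at 1.
Primary-structure tip deflection at 2 by superposition:
  point load 156 at a = 8.8: Pa²(3L − a)/(6EI) = 48725/EI
  triangular load, peak 31.8 at the free end: 11w₀L⁴/(120EI) = 42679/EI
  δ_0 = 91404/EI
Flexibility coefficient — unit upward force at 2: δ_{22} = L³/(3EI) = 443.7/EI.
The prop prevents deflection at 2: R_2 = δ_0/δ_{22} = 91404/443.7 = 206 kN.

R_2 = 206 kN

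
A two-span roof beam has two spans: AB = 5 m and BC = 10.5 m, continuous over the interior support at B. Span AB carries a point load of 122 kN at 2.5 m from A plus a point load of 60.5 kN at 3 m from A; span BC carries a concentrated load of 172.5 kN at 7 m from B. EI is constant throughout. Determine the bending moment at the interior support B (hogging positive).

M_B = 237.4 kN·m

Insert a hinge at B; M_B is the redundant, and each span becomes simply supported.
End slopes at the hinge B, treating each span as simply supported:
  span AB: point load 122 at a = 2.5: Pab(L + a)/(6LEI) = 190.6/EI
  span AB: point load 60.5 at a = 3: Pab(L + a)/(6LEI) = 96.8/EI
  span BC: point load 172.5 at a = 7: Pab(L + b)/(6LEI) = 939.2/EI
  relative rotation θ_0 = (287.4 + 939.2)/EI = 1227/EI
A unit hogging moment at B produces rotation L₁/(3EI) + L₂/(3EI) = 5.167/EI.
Slope continuity at B: θ_0 = M_B·5.167/EI, so M_B = 1227/5.167 = 237.4 kN·m (hogging).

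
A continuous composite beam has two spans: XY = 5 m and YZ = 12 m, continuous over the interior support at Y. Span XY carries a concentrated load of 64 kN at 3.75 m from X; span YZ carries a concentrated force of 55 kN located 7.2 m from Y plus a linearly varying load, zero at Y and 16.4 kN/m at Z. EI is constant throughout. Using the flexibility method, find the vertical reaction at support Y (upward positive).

R_Y = 156.9 kN

Take M_Y as the redundant. Released structure: two simple spans XY and YZ with a hinge at Y.
Discontinuity in slope at Y on the released structure — sum the simple-span end rotations:
  span XY: point load 64 at a = 3.75: Pab(L + a)/(6LEI) = 87.5/EI
  span YZ: point load 55 at a = 7.2: Pab(L + b)/(6LEI) = 443.5/EI
  span YZ: triangular load, peak 16.4: 7w₀L³/(360EI) = 551/EI
  relative rotation θ_0 = (87.5 + 994.6)/EI = 1082/EI
A unit hogging moment at Y produces rotation L₁/(3EI) + L₂/(3EI) = 5.667/EI.
Slope continuity at Y: θ_0 = M_Y·5.667/EI, so M_Y = 1082/5.667 = 191 kN·m (hogging).
Span XY, ΣM about X with M_Y applied at Y: R_Y^{XY}·5 = 240 + 191, so R_Y^{XY} = 86.19 kN and R_X = 64 − 86.19 = -22.19 kN.
Span YZ, ΣM about Z: R_Y^{YZ}·12 = 657.6 + 191, so R_Y^{YZ} = 70.71 kN and R_Z = 153.4 − 70.71 = 82.69 kN.
R_Y = 86.19 + 70.71 = 156.9 kN.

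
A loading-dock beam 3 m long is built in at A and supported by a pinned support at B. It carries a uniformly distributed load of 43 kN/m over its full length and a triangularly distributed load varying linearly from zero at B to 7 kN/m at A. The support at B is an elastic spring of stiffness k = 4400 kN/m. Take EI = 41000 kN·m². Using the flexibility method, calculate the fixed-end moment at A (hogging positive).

M_A = 129.6 kN·m

Release the roller at B. Primary structure: cantilever fixed at A.
Downward deflection at the released point B due to the loads:
  UDL 43: wL⁴/(8EI) = 435.4/EI
  triangular load, peak 7 at the fixed end: w₀L⁴/(30EI) = 18.9/EI
  δ_0 = 454.3/EI
Flexibility coefficient — unit upward force at B: δ_{BB} = L³/(3EI) = 9/EI.
With EI = 41000 kN·m²: δ_0 = 0.01108 m and δ_{BB} = 0.00022 m/kN.
Compatibility — the spring shortens by R_B/k under the reaction it provides: δ_0 − R_B·δ_{BB} = R_B/k. With 1/k = 0.000227 m/kN, R_B = δ_0 / (δ_{BB} + 1/k) = 0.01108 / (0.00022 + 0.000227) = 24.8 kN.
Moment equilibrium about A: M_A = Σ(load moments about A) − R_B·L = 204 − 24.8×3 = 129.6 kN·m.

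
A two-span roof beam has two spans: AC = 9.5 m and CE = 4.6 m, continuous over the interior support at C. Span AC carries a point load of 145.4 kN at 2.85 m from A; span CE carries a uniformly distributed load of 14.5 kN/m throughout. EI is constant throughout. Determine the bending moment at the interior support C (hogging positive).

Release continuity at C by inserting a hinge; the redundant is the internal moment M_C. The primary structure is two simply-supported spans AC and CE.
Rotations at C on the released spans (each span's end-slope, ×1/EI):
  span AC: point load 145.4 at a = 2.85: Pab(L + a)/(6LEI) = 597.1/EI
  span CE: UDL 14.5: wL³/(24EI) = 58.81/EI
  relative rotation θ_0 = (597.1 + 58.81)/EI = 655.9/EI
A unit hogging moment at C produces rotation L₁/(3EI) + L₂/(3EI) = 4.7/EI.
Compatibility: M_C·(L₁+L₂)/(3EI) = θ_0, giving M_C = 139.5 kN·m (hogging).

M_C = 139.5 kN·m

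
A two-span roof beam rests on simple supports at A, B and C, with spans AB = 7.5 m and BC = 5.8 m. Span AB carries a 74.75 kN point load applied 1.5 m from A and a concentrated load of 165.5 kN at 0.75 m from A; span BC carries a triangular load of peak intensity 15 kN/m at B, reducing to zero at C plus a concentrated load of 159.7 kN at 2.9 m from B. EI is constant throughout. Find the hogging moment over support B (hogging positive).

M_B = 155.4 kN·m

Release continuity at B by inserting a hinge; the redundant is the internal moment M_B. The primary structure is two simply-supported spans AB and BC.
Discontinuity in slope at B on the released structure — sum the simple-span end rotations:
  span AB: point load 74.75 at a = 1.5: Pab(L + a)/(6LEI) = 134.6/EI
  span AB: point load 165.5 at a = 0.75: Pab(L + a)/(6LEI) = 153.6/EI
  span BC: triangular load, peak 15: w₀L³/(45EI) = 65.04/EI
  span BC: point load 159.7 at a = 2.9: Pab(L + b)/(6LEI) = 335.8/EI
  relative rotation θ_0 = (288.2 + 400.8)/EI = 689/EI
A unit hogging moment at B produces rotation L₁/(3EI) + L₂/(3EI) = 4.433/EI.
Compatibility: M_B·(L₁+L₂)/(3EI) = θ_0, giving M_B = 155.4 kN·m (hogging).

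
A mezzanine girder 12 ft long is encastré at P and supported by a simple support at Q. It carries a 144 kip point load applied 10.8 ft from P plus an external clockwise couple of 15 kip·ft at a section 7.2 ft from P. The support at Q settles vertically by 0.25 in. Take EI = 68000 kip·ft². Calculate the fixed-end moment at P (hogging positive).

Release the roller at Q. Primary structure: cantilever fixed at P.
Downward deflection at the released point Q due to the loads:
  point load 144 at a = 10.8: Pa²(3L − a)/(6EI) = 70544/EI
  clockwise couple 15 at a = 7.2: M₀a(2L − a)/(2EI) = 907.2/EI
  δ_0 = 71451/EI
Flexibility coefficient — unit upward force at Q: δ_{QQ} = L³/(3EI) = 576/EI.
With EI = 68000 kip·ft²: δ_0 = 1.0508 ft and δ_{QQ} = 0.008471 ft/kip.
Compatibility — the beam at Q must follow the support down by 0.02083 ft: δ_0 − R_Q·δ_{QQ} = 0.02083, so R_Q = (1.0508 − 0.02083)/0.008471 = 121.6 kip.
Moment equilibrium about P: M_P = Σ(load moments about P) − R_Q·L = 1570 − 121.6×12 = 111.1 kip·ft.

M_P = 111.1 kip·ft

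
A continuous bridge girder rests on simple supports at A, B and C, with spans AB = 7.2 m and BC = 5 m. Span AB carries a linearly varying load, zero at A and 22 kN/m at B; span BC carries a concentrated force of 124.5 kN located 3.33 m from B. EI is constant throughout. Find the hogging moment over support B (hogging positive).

M_B = 82.72 kN·m

Insert a hinge at B; M_B is the redundant, and each span becomes simply supported.
Discontinuity in slope at B on the released structure — sum the simple-span end rotations:
  span AB: triangular load, peak 22: w₀L³/(45EI) = 182.5/EI
  span BC: point load 124.5 at a = 3.33: Pab(L + b)/(6LEI) = 153.9/EI
  relative rotation θ_0 = (182.5 + 153.9)/EI = 336.4/EI
A unit hogging moment at B produces rotation L₁/(3EI) + L₂/(3EI) = 4.067/EI.
Slope continuity at B: θ_0 = M_B·4.067/EI, so M_B = 336.4/4.067 = 82.72 kN·m (hogging).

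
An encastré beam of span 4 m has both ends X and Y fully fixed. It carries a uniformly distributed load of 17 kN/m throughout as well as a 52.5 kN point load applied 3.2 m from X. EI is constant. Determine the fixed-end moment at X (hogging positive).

Release both end moments; the primary structure is a simply-supported span XY with redundants M_X and M_Y.
End rotations of the released simple span under the applied load (×1/EI):
  at X: UDL 17: wL³/(24EI) = 45.33/EI
  at Y: UDL 17: wL³/(24EI) = 45.33/EI
  at X: point load 52.5 at a = 3.2: Pab(L + b)/(6LEI) = 26.88/EI
  at Y: point load 52.5 at a = 3.2: Pab(L + a)/(6LEI) = 40.32/EI
  θ_X0 = 72.21/EI,  θ_Y0 = 85.65/EI
Flexibility coefficients: a unit moment at one end gives L/(3EI) there and L/(6EI) at the far end, so f₁₁ = f₂₂ = 1.333/EI and f₁₂ = f₂₁ = 0.6667/EI.
Compatibility — zero rotation at each built-in end:
  1.333 M_X + 0.6667 M_Y = 72.21
  0.6667 M_X + 1.333 M_Y = 85.65
Solving the pair gives M_X = 29.39 kN·m and M_Y = 49.55 kN·m (hogging).

M_X = 29.39 kN·m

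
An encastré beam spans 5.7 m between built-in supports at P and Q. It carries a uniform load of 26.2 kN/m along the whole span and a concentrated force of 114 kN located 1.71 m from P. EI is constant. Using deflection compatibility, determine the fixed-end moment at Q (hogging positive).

Release both end moments; the primary structure is a simply-supported span PQ with redundants M_P and M_Q.
On the primary (simply-supported) span, the end slopes from the loading are:
  at P: UDL 26.2: wL³/(24EI) = 202.2/EI
  at Q: UDL 26.2: wL³/(24EI) = 202.2/EI
  at P: point load 114 at a = 1.71: Pab(L + b)/(6LEI) = 220.4/EI
  at Q: point load 114 at a = 1.71: Pab(L + a)/(6LEI) = 168.5/EI
  θ_P0 = 422.5/EI,  θ_Q0 = 370.7/EI
Flexibility coefficients: a unit moment at one end gives L/(3EI) there and L/(6EI) at the far end, so f₁₁ = f₂₂ = 1.9/EI and f₁₂ = f₂₁ = 0.95/EI.
Compatibility — zero rotation at each built-in end:
  1.9 M_P + 0.95 M_Q = 422.5
  0.95 M_P + 1.9 M_Q = 370.7
Solving the pair gives M_P = 166.5 kN·m and M_Q = 111.9 kN·m (hogging).

M_Q = 111.9 kN·m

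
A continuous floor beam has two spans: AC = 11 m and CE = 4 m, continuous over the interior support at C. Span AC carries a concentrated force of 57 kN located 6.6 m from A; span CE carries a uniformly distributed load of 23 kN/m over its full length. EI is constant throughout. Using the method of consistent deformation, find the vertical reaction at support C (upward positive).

R_C = 114.5 kN

Take M_C as the redundant. Released structure: two simple spans AC and CE with a hinge at C.
End slopes at the hinge C, treating each span as simply supported:
  span AC: point load 57 at a = 6.6: Pab(L + a)/(6LEI) = 441.4/EI
  span CE: UDL 23: wL³/(24EI) = 61.33/EI
  relative rotation θ_0 = (441.4 + 61.33)/EI = 502.7/EI
A unit hogging moment at C produces rotation L₁/(3EI) + L₂/(3EI) = 5/EI.
Slope continuity at C: θ_0 = M_C·5/EI, so M_C = 502.7/5 = 100.5 kN·m (hogging).
Span AC, ΣM about A with M_C applied at C: R_C^{AC}·11 = 376.2 + 100.5, so R_C^{AC} = 43.34 kN and R_A = 57 − 43.34 = 13.66 kN.
Span CE, ΣM about E: R_C^{CE}·4 = 184 + 100.5, so R_C^{CE} = 71.14 kN and R_E = 92 − 71.14 = 20.86 kN.
R_C = 43.34 + 71.14 = 114.5 kN.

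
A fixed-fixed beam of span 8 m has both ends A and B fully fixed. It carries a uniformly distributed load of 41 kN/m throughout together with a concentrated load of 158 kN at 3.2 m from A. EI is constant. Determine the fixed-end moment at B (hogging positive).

M_B = 340 kN·m

Release both end moments; the primary structure is a simply-supported span AB with redundants M_A and M_B.
Simple-span end rotations at A and B under the given loads:
  at A: UDL 41: wL³/(24EI) = 874.7/EI
  at B: UDL 41: wL³/(24EI) = 874.7/EI
  at A: point load 158 at a = 3.2: Pab(L + b)/(6LEI) = 647.2/EI
  at B: point load 158 at a = 3.2: Pab(L + a)/(6LEI) = 566.3/EI
  θ_A0 = 1522/EI,  θ_B0 = 1441/EI
Flexibility coefficients: a unit moment at one end gives L/(3EI) there and L/(6EI) at the far end, so f₁₁ = f₂₂ = 2.667/EI and f₁₂ = f₂₁ = 1.333/EI.
Compatibility — zero rotation at each built-in end:
  2.667 M_A + 1.333 M_B = 1522
  1.333 M_A + 2.667 M_B = 1441
Solving the pair gives M_A = 400.7 kN·m and M_B = 340 kN·m (hogging).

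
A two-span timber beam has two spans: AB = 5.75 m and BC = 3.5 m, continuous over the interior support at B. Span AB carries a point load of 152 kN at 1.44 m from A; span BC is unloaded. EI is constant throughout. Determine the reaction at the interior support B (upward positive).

R_B = 67.37 kN

Insert a hinge at B; M_B is the redundant, and each span becomes simply supported.
End slopes at the hinge B, treating each span as simply supported:
  span AB: point load 152 at a = 1.44: Pab(L + a)/(6LEI) = 196.6/EI
  relative rotation θ_0 = (196.6 + 0)/EI = 196.6/EI
A unit hogging moment at B produces rotation L₁/(3EI) + L₂/(3EI) = 3.083/EI.
Compatibility: M_B·(L₁+L₂)/(3EI) = θ_0, giving M_B = 63.76 kN·m (hogging).
Span AB, ΣM about A with M_B applied at B: R_B^{AB}·5.75 = 218.9 + 63.76, so R_B^{AB} = 49.16 kN and R_A = 152 − 49.16 = 102.8 kN.
Span BC, ΣM about C: R_B^{BC}·3.5 = 0 + 63.76, so R_B^{BC} = 18.22 kN and R_C = 0 − 18.22 = -18.22 kN.
R_B = 49.16 + 18.22 = 67.37 kN.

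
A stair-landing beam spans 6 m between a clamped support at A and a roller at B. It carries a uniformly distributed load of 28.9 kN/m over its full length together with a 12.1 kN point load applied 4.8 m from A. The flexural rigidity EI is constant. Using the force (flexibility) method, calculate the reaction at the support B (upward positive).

Take the reaction at B as the redundant and release it; the primary structure is a cantilever fixed at A.
Primary-structure tip deflection at B by superposition:
  UDL 28.9: wL⁴/(8EI) = 4682/EI
  point load 12.1 at a = 4.8: Pa²(3L − a)/(6EI) = 613.3/EI
  δ_0 = 5295/EI
Flexibility coefficient — unit upward force at B: δ_{BB} = L³/(3EI) = 72/EI.
Compatibility at B: δ_0 − R_B·δ_{BB} = 0, so R_B = 5295/72 = 73.54 kN.

R_B = 73.54 kN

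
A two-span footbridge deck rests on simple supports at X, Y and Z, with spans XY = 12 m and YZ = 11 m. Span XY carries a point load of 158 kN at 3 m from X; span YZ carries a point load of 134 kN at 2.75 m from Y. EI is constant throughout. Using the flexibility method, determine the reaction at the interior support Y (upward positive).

Insert a hinge at Y; M_Y is the redundant, and each span becomes simply supported.
Rotations at Y on the released spans (each span's end-slope, ×1/EI):
  span XY: point load 158 at a = 3: Pab(L + a)/(6LEI) = 888.8/EI
  span YZ: point load 134 at a = 2.75: Pab(L + b)/(6LEI) = 886.7/EI
  relative rotation θ_0 = (888.8 + 886.7)/EI = 1775/EI
A unit hogging moment at Y produces rotation L₁/(3EI) + L₂/(3EI) = 7.667/EI.
Slope continuity at Y: θ_0 = M_Y·7.667/EI, so M_Y = 1775/7.667 = 231.6 kN·m (hogging).
Span XY, ΣM about X with M_Y applied at Y: R_Y^{XY}·12 = 474 + 231.6, so R_Y^{XY} = 58.8 kN and R_X = 158 − 58.8 = 99.2 kN.
Span YZ, ΣM about Z: R_Y^{YZ}·11 = 1106 + 231.6, so R_Y^{YZ} = 121.6 kN and R_Z = 134 − 121.6 = 12.45 kN.
R_Y = 58.8 + 121.6 = 180.4 kN.

R_Y = 180.4 kN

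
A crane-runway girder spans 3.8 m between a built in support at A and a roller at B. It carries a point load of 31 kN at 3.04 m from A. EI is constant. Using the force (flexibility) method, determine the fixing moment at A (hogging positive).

Remove the prop at B; the released (primary) structure is a cantilever built in at A.
Deflection at B on the released cantilever, summing each load's contribution:
  point load 31 at a = 3.04: Pa²(3L − a)/(6EI) = 399.2/EI
Tip deflection under a unit load at B: L³/(3EI) = 18.29/EI.
The prop prevents deflection at B: R_B = δ_0/δ_{BB} = 399.2/18.29 = 21.82 kN.
Moment equilibrium about A: M_A = Σ(load moments about A) − R_B·L = 94.24 − 21.82×3.8 = 11.31 kN·m.

M_A = 11.31 kN·m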